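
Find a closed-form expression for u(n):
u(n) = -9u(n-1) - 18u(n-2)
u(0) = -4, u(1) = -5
Characteristic equation: x² + 9x + 18 = 0, which factors as (x - (-6))(x - (-3)) = 0.
Roots r₁ = -6, r₂ = -3 (distinct).
General solution: u(n) = A·(-6)^n + B·(-3)^n.
From u(0) = -4: A + B = -4.
From u(1) = -5: -6A - 3B = -5.
Solving: A = \frac{17}{3}, B = - \frac{29}{3}.
So u(n) = - \frac{29 \left(-3\right)^{n}}{3} + \frac{17 \left(-6\right)^{n}}{3}.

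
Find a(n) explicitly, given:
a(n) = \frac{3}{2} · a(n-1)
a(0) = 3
Pure geometric recurrence with ratio \frac{3}{2}.
By induction a(n) = a(0) · (\frac{3}{2})^n = 3 \left(\frac{3}{2}\right)^{n}.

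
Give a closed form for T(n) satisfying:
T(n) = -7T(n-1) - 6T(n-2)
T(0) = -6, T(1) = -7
Characteristic equation: x² + 7x + 6 = 0, which factors as (x - (-6))(x - (-1)) = 0.
Roots r₁ = -6, r₂ = -1 (distinct).
General solution: T(n) = A·(-6)^n + B·(-1)^n.
From T(0) = -6: A + B = -6.
From T(1) = -7: -6A - B = -7.
Solving: A = \frac{13}{5}, B = - \frac{43}{5}.
So T(n) = - \frac{43 \left(-1\right)^{n}}{5} + \frac{13 \left(-6\right)^{n}}{5}.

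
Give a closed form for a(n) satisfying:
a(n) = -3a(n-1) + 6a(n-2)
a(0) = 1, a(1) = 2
Characteristic equation: x² + 3x - 6 = 0.
Discriminant Δ = (-3)² + 4·(6) = 33.
Roots r₁,₂ = (-3 ± √33)/2, so r₁ = - \frac{3}{2} + \frac{\sqrt{33}}{2}, r₂ = - \frac{\sqrt{33}}{2} - \frac{3}{2}.
General solution: a(n) = A·r₁^n + B·r₂^n.
From the initial conditions, A + B = 1 and r₁A + r₂B = 2.
Since r₁ - r₂ = √33: A = (2 - (1)r₂)/√33 = \frac{1}{2} + \frac{7 \sqrt{33}}{66}, and B = 1 - A = \frac{1}{2} - \frac{7 \sqrt{33}}{66}.
So a(n) = \left(\frac{1}{2} + \frac{7 \sqrt{33}}{66}\right)\left(- \frac{3}{2} + \frac{\sqrt{33}}{2}\right)^n + \left(\frac{1}{2} - \frac{7 \sqrt{33}}{66}\right)\left(- \frac{\sqrt{33}}{2} - \frac{3}{2}\right)^n.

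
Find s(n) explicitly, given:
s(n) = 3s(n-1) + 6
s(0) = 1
First-order linear non-homogeneous.
Homogeneous solution: s_h(n) = A·(3)^n.
Try constant particular solution s_p = K: K = 3K + 6 ⇒ K = -3.
General: s(n) = A·(3)^n - 3.
Apply s(0) = 1: A - 3 = 1 ⇒ A = 4.
So s(n) = 4 \cdot 3^{n} - 3.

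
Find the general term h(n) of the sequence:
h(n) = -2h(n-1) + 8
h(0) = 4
First-order linear non-homogeneous.
Homogeneous solution: h_h(n) = A·(-2)^n.
Try constant particular solution h_p = K: K = -2K + 8 ⇒ K = \frac{8}{3}.
General: h(n) = A·(-2)^n + \frac{8}{3}.
Apply h(0) = 4: A + \frac{8}{3} = 4 ⇒ A = \frac{4}{3}.
So h(n) = \frac{4 \left(-2\right)^{n}}{3} + \frac{8}{3}.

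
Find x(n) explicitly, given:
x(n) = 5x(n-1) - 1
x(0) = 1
First-order linear non-homogeneous.
Homogeneous solution: x_h(n) = A·(5)^n.
Try constant particular solution x_p = K: K = 5K - 1 ⇒ K = \frac{1}{4}.
General: x(n) = A·(5)^n + \frac{1}{4}.
Apply x(0) = 1: A + \frac{1}{4} = 1 ⇒ A = \frac{3}{4}.
So x(n) = \frac{3 \cdot 5^{n}}{4} + \frac{1}{4}.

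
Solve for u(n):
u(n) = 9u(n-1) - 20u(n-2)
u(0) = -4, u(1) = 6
Characteristic equation: x² - 9x + 20 = 0, which factors as (x - (4))(x - (5)) = 0.
Roots r₁ = 4, r₂ = 5 (distinct).
General solution: u(n) = A·(4)^n + B·(5)^n.
From u(0) = -4: A + B = -4.
From u(1) = 6: 4A + 5B = 6.
Solving: A = -26, B = 22.
So u(n) = - 26 \cdot 4^{n} + 22 \cdot 5^{n}.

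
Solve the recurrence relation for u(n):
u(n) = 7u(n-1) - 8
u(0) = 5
First-order linear non-homogeneous.
Homogeneous solution: u_h(n) = A·(7)^n.
Try constant particular solution u_p = K: K = 7K - 8 ⇒ K = \frac{4}{3}.
General: u(n) = A·(7)^n + \frac{4}{3}.
Apply u(0) = 5: A + \frac{4}{3} = 5 ⇒ A = \frac{11}{3}.
So u(n) = \frac{11 \cdot 7^{n}}{3} + \frac{4}{3}.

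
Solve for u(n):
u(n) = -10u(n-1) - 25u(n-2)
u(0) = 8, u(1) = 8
Characteristic equation: x² + 10x + 25 = 0, which is (x - (-5))².
Repeated root r = -5.
General solution: u(n) = (A + Bn)·(-5)^n.
From u(0) = 8: A = 8.
From u(1) = 8: (A + B)·(-5) = 8 ⇒ B = - \frac{48}{5}.
So u(n) = \left(8 - \frac{48 n}{5}\right) \cdot (-5)^n.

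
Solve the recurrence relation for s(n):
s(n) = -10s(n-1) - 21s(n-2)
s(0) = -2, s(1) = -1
Characteristic equation: x² + 10x + 21 = 0, which factors as (x - (-7))(x - (-3)) = 0.
Roots r₁ = -7, r₂ = -3 (distinct).
General solution: s(n) = A·(-7)^n + B·(-3)^n.
From s(0) = -2: A + B = -2.
From s(1) = -1: -7A - 3B = -1.
Solving: A = \frac{7}{4}, B = - \frac{15}{4}.
So s(n) = - \frac{15 \left(-3\right)^{n}}{4} + \frac{7 \left(-7\right)^{n}}{4}.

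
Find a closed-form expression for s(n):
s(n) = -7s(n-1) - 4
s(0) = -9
First-order linear non-homogeneous.
Homogeneous solution: s_h(n) = A·(-7)^n.
Try constant particular solution s_p = K: K = -7K - 4 ⇒ K = - \frac{1}{2}.
General: s(n) = A·(-7)^n - \frac{1}{2}.
Apply s(0) = -9: A - \frac{1}{2} = -9 ⇒ A = - \frac{17}{2}.
So s(n) = - \frac{17 \left(-7\right)^{n}}{2} - \frac{1}{2}.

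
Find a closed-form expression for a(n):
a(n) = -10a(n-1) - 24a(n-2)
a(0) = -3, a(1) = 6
Characteristic equation: x² + 10x + 24 = 0, which factors as (x - (-6))(x - (-4)) = 0.
Roots r₁ = -6, r₂ = -4 (distinct).
General solution: a(n) = A·(-6)^n + B·(-4)^n.
From a(0) = -3: A + B = -3.
From a(1) = 6: -6A - 4B = 6.
Solving: A = 3, B = -6.
So a(n) = - 6 \left(-4\right)^{n} + 3 \left(-6\right)^{n}.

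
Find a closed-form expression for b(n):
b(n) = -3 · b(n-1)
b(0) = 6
Pure geometric recurrence with ratio -3.
By induction b(n) = b(0) · (-3)^n = 6 \left(-3\right)^{n}.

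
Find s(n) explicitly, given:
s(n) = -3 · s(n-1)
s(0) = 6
Pure geometric recurrence with ratio -3.
By induction s(n) = s(0) · (-3)^n = 6 \left(-3\right)^{n}.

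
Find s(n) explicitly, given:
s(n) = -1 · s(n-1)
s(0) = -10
Pure geometric recurrence with ratio -1.
By induction s(n) = s(0) · (-1)^n = - 10 \left(-1\right)^{n}.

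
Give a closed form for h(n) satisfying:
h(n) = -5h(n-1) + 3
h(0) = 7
First-order linear non-homogeneous.
Homogeneous solution: h_h(n) = A·(-5)^n.
Try constant particular solution h_p = K: K = -5K + 3 ⇒ K = \frac{1}{2}.
General: h(n) = A·(-5)^n + \frac{1}{2}.
Apply h(0) = 7: A + \frac{1}{2} = 7 ⇒ A = \frac{13}{2}.
So h(n) = \frac{13 \left(-5\right)^{n}}{2} + \frac{1}{2}.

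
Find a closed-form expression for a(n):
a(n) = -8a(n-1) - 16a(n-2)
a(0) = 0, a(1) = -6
Characteristic equation: x² + 8x + 16 = 0, which is (x - (-4))².
Repeated root r = -4.
General solution: a(n) = (A + Bn)·(-4)^n.
From a(0) = 0: A = 0.
From a(1) = -6: (A + B)·(-4) = -6 ⇒ B = \frac{3}{2}.
So a(n) = \left(\frac{3 n}{2}\right) \cdot (-4)^n.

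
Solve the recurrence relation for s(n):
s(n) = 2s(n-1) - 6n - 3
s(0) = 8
First-order linear with linear forcing.
Homogeneous solution: s_h(n) = A·(2)^n.
Try particular s_p(n) = pn + q. Substituting:
  pn + q = 2(p(n-1) + q) - 6n - 3.
Matching the n-coefficient: p = 2p - 6 ⇒ p = 6.
Matching constants: q = -2p + 2q - 3 ⇒ q = 15.
General: s(n) = A·(2)^n + 6 n + 15.
Apply s(0) = 8: A + 15 = 8 ⇒ A = -7.
So s(n) = - 7 \cdot 2^{n} + 6 n + 15.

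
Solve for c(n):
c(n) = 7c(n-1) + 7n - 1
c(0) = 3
First-order linear with linear forcing.
Homogeneous solution: c_h(n) = A·(7)^n.
Try particular c_p(n) = pn + q. Substituting:
  pn + q = 7(p(n-1) + q) + 7n - 1.
Matching the n-coefficient: p = 7p + 7 ⇒ p = - \frac{7}{6}.
Matching constants: q = -7p + 7q - 1 ⇒ q = - \frac{43}{36}.
General: c(n) = A·(7)^n - \frac{7 n}{6} - \frac{43}{36}.
Apply c(0) = 3: A - \frac{43}{36} = 3 ⇒ A = \frac{151}{36}.
So c(n) = \frac{151 \cdot 7^{n}}{36} - \frac{7 n}{6} - \frac{43}{36}.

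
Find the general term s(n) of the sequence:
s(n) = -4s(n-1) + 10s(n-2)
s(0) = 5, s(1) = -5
Characteristic equation: x² + 4x - 10 = 0.
Discriminant Δ = (-4)² + 4·(10) = 56.
Roots r₁,₂ = (-4 ± √56)/2, so r₁ = -2 + \sqrt{14}, r₂ = - \sqrt{14} - 2.
General solution: s(n) = A·r₁^n + B·r₂^n.
From the initial conditions, A + B = 5 and r₁A + r₂B = -5.
Since r₁ - r₂ = √56: A = (-5 - (5)r₂)/√56 = \frac{5 \sqrt{14}}{28} + \frac{5}{2}, and B = 5 - A = \frac{5}{2} - \frac{5 \sqrt{14}}{28}.
So s(n) = \left(\frac{5 \sqrt{14}}{28} + \frac{5}{2}\right)\left(-2 + \sqrt{14}\right)^n + \left(\frac{5}{2} - \frac{5 \sqrt{14}}{28}\right)\left(- \sqrt{14} - 2\right)^n.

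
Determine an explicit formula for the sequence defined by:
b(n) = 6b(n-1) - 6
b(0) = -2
First-order linear non-homogeneous.
Homogeneous solution: b_h(n) = A·(6)^n.
Try constant particular solution b_p = K: K = 6K - 6 ⇒ K = \frac{6}{5}.
General: b(n) = A·(6)^n + \frac{6}{5}.
Apply b(0) = -2: A + \frac{6}{5} = -2 ⇒ A = - \frac{16}{5}.
So b(n) = \frac{6}{5} - \frac{16 \cdot 6^{n}}{5}.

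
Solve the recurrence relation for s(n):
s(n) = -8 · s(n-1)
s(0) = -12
Pure geometric recurrence with ratio -8.
By induction s(n) = s(0) · (-8)^n = - 12 \left(-8\right)^{n}.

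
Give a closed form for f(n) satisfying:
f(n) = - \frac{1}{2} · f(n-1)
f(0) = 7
Pure geometric recurrence with ratio - \frac{1}{2}.
By induction f(n) = f(0) · (- \frac{1}{2})^n = 7 \left(- \frac{1}{2}\right)^{n}.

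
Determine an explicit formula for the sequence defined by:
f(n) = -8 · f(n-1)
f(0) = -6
Pure geometric recurrence with ratio -8.
By induction f(n) = f(0) · (-8)^n = - 6 \left(-8\right)^{n}.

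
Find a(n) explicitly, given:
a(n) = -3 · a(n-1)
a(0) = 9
Pure geometric recurrence with ratio -3.
By induction a(n) = a(0) · (-3)^n = 9 \left(-3\right)^{n}.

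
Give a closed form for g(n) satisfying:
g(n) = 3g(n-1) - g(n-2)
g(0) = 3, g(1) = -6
Characteristic equation: x² - 3x + 1 = 0.
Discriminant Δ = (3)² + 4·(-1) = 5.
Roots r₁,₂ = (3 ± √5)/2, so r₁ = \frac{\sqrt{5}}{2} + \frac{3}{2}, r₂ = \frac{3}{2} - \frac{\sqrt{5}}{2}.
General solution: g(n) = A·r₁^n + B·r₂^n.
From the initial conditions, A + B = 3 and r₁A + r₂B = -6.
Since r₁ - r₂ = √5: A = (-6 - (3)r₂)/√5 = \frac{3}{2} - \frac{21 \sqrt{5}}{10}, and B = 3 - A = \frac{3}{2} + \frac{21 \sqrt{5}}{10}.
So g(n) = \left(\frac{3}{2} - \frac{21 \sqrt{5}}{10}\right)\left(\frac{\sqrt{5}}{2} + \frac{3}{2}\right)^n + \left(\frac{3}{2} + \frac{21 \sqrt{5}}{10}\right)\left(\frac{3}{2} - \frac{\sqrt{5}}{2}\right)^n.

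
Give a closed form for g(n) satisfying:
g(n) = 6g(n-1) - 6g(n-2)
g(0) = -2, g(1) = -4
Characteristic equation: x² - 6x + 6 = 0.
Discriminant Δ = (6)² + 4·(-6) = 12.
Roots r₁,₂ = (6 ± √12)/2, so r₁ = \sqrt{3} + 3, r₂ = 3 - \sqrt{3}.
General solution: g(n) = A·r₁^n + B·r₂^n.
From the initial conditions, A + B = -2 and r₁A + r₂B = -4.
Since r₁ - r₂ = √12: A = (-4 - (-2)r₂)/√12 = -1 + \frac{\sqrt{3}}{3}, and B = -2 - A = -1 - \frac{\sqrt{3}}{3}.
So g(n) = \left(-1 + \frac{\sqrt{3}}{3}\right)\left(\sqrt{3} + 3\right)^n + \left(-1 - \frac{\sqrt{3}}{3}\right)\left(3 - \sqrt{3}\right)^n.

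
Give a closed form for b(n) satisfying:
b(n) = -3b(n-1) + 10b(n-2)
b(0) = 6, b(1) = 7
Characteristic equation: x² + 3x - 10 = 0, which factors as (x - (-5))(x - (2)) = 0.
Roots r₁ = -5, r₂ = 2 (distinct).
General solution: b(n) = A·(-5)^n + B·(2)^n.
From b(0) = 6: A + B = 6.
From b(1) = 7: -5A + 2B = 7.
Solving: A = \frac{5}{7}, B = \frac{37}{7}.
So b(n) = \frac{5 \left(-5\right)^{n}}{7} + \frac{37 \cdot 2^{n}}{7}.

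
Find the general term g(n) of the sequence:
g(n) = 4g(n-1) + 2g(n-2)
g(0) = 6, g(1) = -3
Characteristic equation: x² - 4x - 2 = 0.
Discriminant Δ = (4)² + 4·(2) = 24.
Roots r₁,₂ = (4 ± √24)/2, so r₁ = 2 + \sqrt{6}, r₂ = 2 - \sqrt{6}.
General solution: g(n) = A·r₁^n + B·r₂^n.
From the initial conditions, A + B = 6 and r₁A + r₂B = -3.
Since r₁ - r₂ = √24: A = (-3 - (6)r₂)/√24 = 3 - \frac{5 \sqrt{6}}{4}, and B = 6 - A = 3 + \frac{5 \sqrt{6}}{4}.
So g(n) = \left(3 - \frac{5 \sqrt{6}}{4}\right)\left(2 + \sqrt{6}\right)^n + \left(3 + \frac{5 \sqrt{6}}{4}\right)\left(2 - \sqrt{6}\right)^n.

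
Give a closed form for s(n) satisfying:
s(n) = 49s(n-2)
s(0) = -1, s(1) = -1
Characteristic equation: x² - 49 = 0, which factors as (x - (-7))(x - (7)) = 0.
Roots r₁ = -7, r₂ = 7 (distinct).
General solution: s(n) = A·(-7)^n + B·(7)^n.
From s(0) = -1: A + B = -1.
From s(1) = -1: -7A + 7B = -1.
Solving: A = - \frac{3}{7}, B = - \frac{4}{7}.
So s(n) = - \frac{3 \left(-7\right)^{n}}{7} - \frac{4 \cdot 7^{n}}{7}.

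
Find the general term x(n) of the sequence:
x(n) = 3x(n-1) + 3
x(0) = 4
First-order linear non-homogeneous.
Homogeneous solution: x_h(n) = A·(3)^n.
Try constant particular solution x_p = K: K = 3K + 3 ⇒ K = - \frac{3}{2}.
General: x(n) = A·(3)^n - \frac{3}{2}.
Apply x(0) = 4: A - \frac{3}{2} = 4 ⇒ A = \frac{11}{2}.
So x(n) = \frac{11 \cdot 3^{n}}{2} - \frac{3}{2}.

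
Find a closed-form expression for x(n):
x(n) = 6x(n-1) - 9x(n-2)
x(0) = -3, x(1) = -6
Characteristic equation: x² - 6x + 9 = 0, which is (x - (3))².
Repeated root r = 3.
General solution: x(n) = (A + Bn)·(3)^n.
From x(0) = -3: A = -3.
From x(1) = -6: (A + B)·(3) = -6 ⇒ B = 1.
So x(n) = \left(n - 3\right) \cdot (3)^n.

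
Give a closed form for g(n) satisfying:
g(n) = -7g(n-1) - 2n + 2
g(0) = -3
First-order linear with linear forcing.
Homogeneous solution: g_h(n) = A·(-7)^n.
Try particular g_p(n) = pn + q. Substituting:
  pn + q = -7(p(n-1) + q) - 2n + 2.
Matching the n-coefficient: p = -7p - 2 ⇒ p = - \frac{1}{4}.
Matching constants: q = 7p - 7q + 2 ⇒ q = \frac{1}{32}.
General: g(n) = A·(-7)^n - \frac{n}{4} + \frac{1}{32}.
Apply g(0) = -3: A + \frac{1}{32} = -3 ⇒ A = - \frac{97}{32}.
So g(n) = - \frac{97 \left(-7\right)^{n}}{32} - \frac{n}{4} + \frac{1}{32}.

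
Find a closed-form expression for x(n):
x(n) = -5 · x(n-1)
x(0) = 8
Pure geometric recurrence with ratio -5.
By induction x(n) = x(0) · (-5)^n = 8 \left(-5\right)^{n}.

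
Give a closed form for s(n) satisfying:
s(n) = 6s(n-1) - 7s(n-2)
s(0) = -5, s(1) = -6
Characteristic equation: x² - 6x + 7 = 0.
Discriminant Δ = (6)² + 4·(-7) = 8.
Roots r₁,₂ = (6 ± √8)/2, so r₁ = \sqrt{2} + 3, r₂ = 3 - \sqrt{2}.
General solution: s(n) = A·r₁^n + B·r₂^n.
From the initial conditions, A + B = -5 and r₁A + r₂B = -6.
Since r₁ - r₂ = √8: A = (-6 - (-5)r₂)/√8 = - \frac{5}{2} + \frac{9 \sqrt{2}}{4}, and B = -5 - A = - \frac{9 \sqrt{2}}{4} - \frac{5}{2}.
So s(n) = \left(- \frac{5}{2} + \frac{9 \sqrt{2}}{4}\right)\left(\sqrt{2} + 3\right)^n + \left(- \frac{9 \sqrt{2}}{4} - \frac{5}{2}\right)\left(3 - \sqrt{2}\right)^n.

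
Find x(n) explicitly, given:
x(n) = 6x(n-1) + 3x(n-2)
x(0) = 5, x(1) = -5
Characteristic equation: x² - 6x - 3 = 0.
Discriminant Δ = (6)² + 4·(3) = 48.
Roots r₁,₂ = (6 ± √48)/2, so r₁ = 3 + 2 \sqrt{3}, r₂ = 3 - 2 \sqrt{3}.
General solution: x(n) = A·r₁^n + B·r₂^n.
From the initial conditions, A + B = 5 and r₁A + r₂B = -5.
Since r₁ - r₂ = √48: A = (-5 - (5)r₂)/√48 = \frac{5}{2} - \frac{5 \sqrt{3}}{3}, and B = 5 - A = \frac{5}{2} + \frac{5 \sqrt{3}}{3}.
So x(n) = \left(\frac{5}{2} - \frac{5 \sqrt{3}}{3}\right)\left(3 + 2 \sqrt{3}\right)^n + \left(\frac{5}{2} + \frac{5 \sqrt{3}}{3}\right)\left(3 - 2 \sqrt{3}\right)^n.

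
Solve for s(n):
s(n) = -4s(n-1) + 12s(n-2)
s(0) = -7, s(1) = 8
Characteristic equation: x² + 4x - 12 = 0, which factors as (x - (2))(x - (-6)) = 0.
Roots r₁ = 2, r₂ = -6 (distinct).
General solution: s(n) = A·(2)^n + B·(-6)^n.
From s(0) = -7: A + B = -7.
From s(1) = 8: 2A - 6B = 8.
Solving: A = - \frac{17}{4}, B = - \frac{11}{4}.
So s(n) = - \frac{11 \left(-6\right)^{n}}{4} - \frac{17 \cdot 2^{n}}{4}.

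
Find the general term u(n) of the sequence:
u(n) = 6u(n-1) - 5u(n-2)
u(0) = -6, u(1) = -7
Characteristic equation: x² - 6x + 5 = 0, which factors as (x - (1))(x - (5)) = 0.
Roots r₁ = 1, r₂ = 5 (distinct).
General solution: u(n) = A·(1)^n + B·(5)^n.
From u(0) = -6: A + B = -6.
From u(1) = -7: A + 5B = -7.
Solving: A = - \frac{23}{4}, B = - \frac{1}{4}.
So u(n) = - \frac{5^{n}}{4} - \frac{23}{4}.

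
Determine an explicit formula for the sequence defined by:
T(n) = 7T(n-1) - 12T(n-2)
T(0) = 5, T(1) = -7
Characteristic equation: x² - 7x + 12 = 0, which factors as (x - (4))(x - (3)) = 0.
Roots r₁ = 4, r₂ = 3 (distinct).
General solution: T(n) = A·(4)^n + B·(3)^n.
From T(0) = 5: A + B = 5.
From T(1) = -7: 4A + 3B = -7.
Solving: A = -22, B = 27.
So T(n) = 27 \cdot 3^{n} - 22 \cdot 4^{n}.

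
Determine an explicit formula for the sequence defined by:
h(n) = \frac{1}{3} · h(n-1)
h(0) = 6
Pure geometric recurrence with ratio \frac{1}{3}.
By induction h(n) = h(0) · (\frac{1}{3})^n = 6 \cdot 3^{- n}.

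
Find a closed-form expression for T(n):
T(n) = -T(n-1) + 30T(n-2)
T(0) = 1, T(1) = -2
Characteristic equation: x² + x - 30 = 0, which factors as (x - (-6))(x - (5)) = 0.
Roots r₁ = -6, r₂ = 5 (distinct).
General solution: T(n) = A·(-6)^n + B·(5)^n.
From T(0) = 1: A + B = 1.
From T(1) = -2: -6A + 5B = -2.
Solving: A = \frac{7}{11}, B = \frac{4}{11}.
So T(n) = \frac{7 \left(-6\right)^{n}}{11} + \frac{4 \cdot 5^{n}}{11}.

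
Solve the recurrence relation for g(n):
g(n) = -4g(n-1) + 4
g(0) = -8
First-order linear non-homogeneous.
Homogeneous solution: g_h(n) = A·(-4)^n.
Try constant particular solution g_p = K: K = -4K + 4 ⇒ K = \frac{4}{5}.
General: g(n) = A·(-4)^n + \frac{4}{5}.
Apply g(0) = -8: A + \frac{4}{5} = -8 ⇒ A = - \frac{44}{5}.
So g(n) = \frac{4}{5} - \frac{44 \left(-4\right)^{n}}{5}.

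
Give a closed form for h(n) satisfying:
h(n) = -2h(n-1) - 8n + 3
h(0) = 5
First-order linear with linear forcing.
Homogeneous solution: h_h(n) = A·(-2)^n.
Try particular h_p(n) = pn + q. Substituting:
  pn + q = -2(p(n-1) + q) - 8n + 3.
Matching the n-coefficient: p = -2p - 8 ⇒ p = - \frac{8}{3}.
Matching constants: q = 2p - 2q + 3 ⇒ q = - \frac{7}{9}.
General: h(n) = A·(-2)^n - \frac{8 n}{3} - \frac{7}{9}.
Apply h(0) = 5: A - \frac{7}{9} = 5 ⇒ A = \frac{52}{9}.
So h(n) = \frac{52 \left(-2\right)^{n}}{9} - \frac{8 n}{3} - \frac{7}{9}.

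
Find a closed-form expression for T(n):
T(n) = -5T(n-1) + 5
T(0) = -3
First-order linear non-homogeneous.
Homogeneous solution: T_h(n) = A·(-5)^n.
Try constant particular solution T_p = K: K = -5K + 5 ⇒ K = \frac{5}{6}.
General: T(n) = A·(-5)^n + \frac{5}{6}.
Apply T(0) = -3: A + \frac{5}{6} = -3 ⇒ A = - \frac{23}{6}.
So T(n) = \frac{5}{6} - \frac{23 \left(-5\right)^{n}}{6}.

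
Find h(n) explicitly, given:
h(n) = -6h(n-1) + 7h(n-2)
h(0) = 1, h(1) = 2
Characteristic equation: x² + 6x - 7 = 0, which factors as (x - (1))(x - (-7)) = 0.
Roots r₁ = 1, r₂ = -7 (distinct).
General solution: h(n) = A·(1)^n + B·(-7)^n.
From h(0) = 1: A + B = 1.
From h(1) = 2: A - 7B = 2.
Solving: A = \frac{9}{8}, B = - \frac{1}{8}.
So h(n) = \frac{9}{8} - \frac{\left(-7\right)^{n}}{8}.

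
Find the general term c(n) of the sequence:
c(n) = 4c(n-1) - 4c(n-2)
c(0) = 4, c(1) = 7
Characteristic equation: x² - 4x + 4 = 0, which is (x - (2))².
Repeated root r = 2.
General solution: c(n) = (A + Bn)·(2)^n.
From c(0) = 4: A = 4.
From c(1) = 7: (A + B)·(2) = 7 ⇒ B = - \frac{1}{2}.
So c(n) = \left(4 - \frac{n}{2}\right) \cdot (2)^n.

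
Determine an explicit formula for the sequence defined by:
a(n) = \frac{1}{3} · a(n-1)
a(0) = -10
Pure geometric recurrence with ratio \frac{1}{3}.
By induction a(n) = a(0) · (\frac{1}{3})^n = - 10 \cdot 3^{- n}.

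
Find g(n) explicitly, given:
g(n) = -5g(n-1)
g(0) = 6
This is a homogeneous first-order recurrence with ratio -5.
By induction g(n) = g(0) · (-5)^n = 6 \left(-5\right)^{n}.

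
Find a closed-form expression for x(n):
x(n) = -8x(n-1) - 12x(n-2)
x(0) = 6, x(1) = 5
Characteristic equation: x² + 8x + 12 = 0, which factors as (x - (-2))(x - (-6)) = 0.
Roots r₁ = -2, r₂ = -6 (distinct).
General solution: x(n) = A·(-2)^n + B·(-6)^n.
From x(0) = 6: A + B = 6.
From x(1) = 5: -2A - 6B = 5.
Solving: A = \frac{41}{4}, B = - \frac{17}{4}.
So x(n) = \frac{41 \left(-2\right)^{n}}{4} - \frac{17 \left(-6\right)^{n}}{4}.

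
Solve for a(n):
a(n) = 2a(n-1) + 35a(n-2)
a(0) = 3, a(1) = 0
Characteristic equation: x² - 2x - 35 = 0, which factors as (x - (7))(x - (-5)) = 0.
Roots r₁ = 7, r₂ = -5 (distinct).
General solution: a(n) = A·(7)^n + B·(-5)^n.
From a(0) = 3: A + B = 3.
From a(1) = 0: 7A - 5B = 0.
Solving: A = \frac{5}{4}, B = \frac{7}{4}.
So a(n) = \frac{7 \left(-5\right)^{n}}{4} + \frac{5 \cdot 7^{n}}{4}.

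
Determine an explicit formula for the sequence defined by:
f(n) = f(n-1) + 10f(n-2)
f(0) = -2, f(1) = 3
Characteristic equation: x² - x - 10 = 0.
Discriminant Δ = (1)² + 4·(10) = 41.
Roots r₁,₂ = (1 ± √41)/2, so r₁ = \frac{1}{2} + \frac{\sqrt{41}}{2}, r₂ = \frac{1}{2} - \frac{\sqrt{41}}{2}.
General solution: f(n) = A·r₁^n + B·r₂^n.
From the initial conditions, A + B = -2 and r₁A + r₂B = 3.
Since r₁ - r₂ = √41: A = (3 - (-2)r₂)/√41 = -1 + \frac{4 \sqrt{41}}{41}, and B = -2 - A = -1 - \frac{4 \sqrt{41}}{41}.
So f(n) = \left(-1 + \frac{4 \sqrt{41}}{41}\right)\left(\frac{1}{2} + \frac{\sqrt{41}}{2}\right)^n + \left(-1 - \frac{4 \sqrt{41}}{41}\right)\left(\frac{1}{2} - \frac{\sqrt{41}}{2}\right)^n.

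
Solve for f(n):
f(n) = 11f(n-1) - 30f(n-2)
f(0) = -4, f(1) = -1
Characteristic equation: x² - 11x + 30 = 0, which factors as (x - (5))(x - (6)) = 0.
Roots r₁ = 5, r₂ = 6 (distinct).
General solution: f(n) = A·(5)^n + B·(6)^n.
From f(0) = -4: A + B = -4.
From f(1) = -1: 5A + 6B = -1.
Solving: A = -23, B = 19.
So f(n) = - 23 \cdot 5^{n} + 19 \cdot 6^{n}.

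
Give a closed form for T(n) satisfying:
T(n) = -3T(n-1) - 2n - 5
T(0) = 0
First-order linear with linear forcing.
Homogeneous solution: T_h(n) = A·(-3)^n.
Try particular T_p(n) = pn + q. Substituting:
  pn + q = -3(p(n-1) + q) - 2n - 5.
Matching the n-coefficient: p = -3p - 2 ⇒ p = - \frac{1}{2}.
Matching constants: q = 3p - 3q - 5 ⇒ q = - \frac{13}{8}.
General: T(n) = A·(-3)^n - \frac{n}{2} - \frac{13}{8}.
Apply T(0) = 0: A - \frac{13}{8} = 0 ⇒ A = \frac{13}{8}.
So T(n) = \frac{13 \left(-3\right)^{n}}{8} - \frac{n}{2} - \frac{13}{8}.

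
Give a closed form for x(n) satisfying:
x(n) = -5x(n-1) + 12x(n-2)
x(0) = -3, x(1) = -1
Characteristic equation: x² + 5x - 12 = 0.
Discriminant Δ = (-5)² + 4·(12) = 73.
Roots r₁,₂ = (-5 ± √73)/2, so r₁ = - \frac{5}{2} + \frac{\sqrt{73}}{2}, r₂ = - \frac{\sqrt{73}}{2} - \frac{5}{2}.
General solution: x(n) = A·r₁^n + B·r₂^n.
From the initial conditions, A + B = -3 and r₁A + r₂B = -1.
Since r₁ - r₂ = √73: A = (-1 - (-3)r₂)/√73 = - \frac{3}{2} - \frac{17 \sqrt{73}}{146}, and B = -3 - A = - \frac{3}{2} + \frac{17 \sqrt{73}}{146}.
So x(n) = \left(- \frac{3}{2} - \frac{17 \sqrt{73}}{146}\right)\left(- \frac{5}{2} + \frac{\sqrt{73}}{2}\right)^n + \left(- \frac{3}{2} + \frac{17 \sqrt{73}}{146}\right)\left(- \frac{\sqrt{73}}{2} - \frac{5}{2}\right)^n.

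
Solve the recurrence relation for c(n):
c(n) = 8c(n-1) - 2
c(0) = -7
First-order linear non-homogeneous.
Homogeneous solution: c_h(n) = A·(8)^n.
Try constant particular solution c_p = K: K = 8K - 2 ⇒ K = \frac{2}{7}.
General: c(n) = A·(8)^n + \frac{2}{7}.
Apply c(0) = -7: A + \frac{2}{7} = -7 ⇒ A = - \frac{51}{7}.
So c(n) = \frac{2}{7} - \frac{51 \cdot 8^{n}}{7}.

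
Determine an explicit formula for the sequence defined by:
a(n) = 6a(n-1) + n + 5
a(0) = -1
First-order linear with linear forcing.
Homogeneous solution: a_h(n) = A·(6)^n.
Try particular a_p(n) = pn + q. Substituting:
  pn + q = 6(p(n-1) + q) + n + 5.
Matching the n-coefficient: p = 6p + 1 ⇒ p = - \frac{1}{5}.
Matching constants: q = -6p + 6q + 5 ⇒ q = - \frac{31}{25}.
General: a(n) = A·(6)^n - \frac{n}{5} - \frac{31}{25}.
Apply a(0) = -1: A - \frac{31}{25} = -1 ⇒ A = \frac{6}{25}.
So a(n) = \frac{6 \cdot 6^{n}}{25} - \frac{n}{5} - \frac{31}{25}.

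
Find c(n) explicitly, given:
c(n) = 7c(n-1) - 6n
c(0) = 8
First-order linear with linear forcing.
Homogeneous solution: c_h(n) = A·(7)^n.
Try particular c_p(n) = pn + q. Substituting:
  pn + q = 7(p(n-1) + q) - 6n.
Matching the n-coefficient: p = 7p - 6 ⇒ p = 1.
Matching constants: q = -7p + 7q ⇒ q = \frac{7}{6}.
General: c(n) = A·(7)^n + n + \frac{7}{6}.
Apply c(0) = 8: A + \frac{7}{6} = 8 ⇒ A = \frac{41}{6}.
So c(n) = \frac{41 \cdot 7^{n}}{6} + n + \frac{7}{6}.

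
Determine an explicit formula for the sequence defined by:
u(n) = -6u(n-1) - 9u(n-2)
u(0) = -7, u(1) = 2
Characteristic equation: x² + 6x + 9 = 0, which is (x - (-3))².
Repeated root r = -3.
General solution: u(n) = (A + Bn)·(-3)^n.
From u(0) = -7: A = -7.
From u(1) = 2: (A + B)·(-3) = 2 ⇒ B = \frac{19}{3}.
So u(n) = \left(\frac{19 n}{3} - 7\right) \cdot (-3)^n.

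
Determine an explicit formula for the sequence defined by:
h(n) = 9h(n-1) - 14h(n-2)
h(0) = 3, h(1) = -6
Characteristic equation: x² - 9x + 14 = 0, which factors as (x - (7))(x - (2)) = 0.
Roots r₁ = 7, r₂ = 2 (distinct).
General solution: h(n) = A·(7)^n + B·(2)^n.
From h(0) = 3: A + B = 3.
From h(1) = -6: 7A + 2B = -6.
Solving: A = - \frac{12}{5}, B = \frac{27}{5}.
So h(n) = \frac{27 \cdot 2^{n}}{5} - \frac{12 \cdot 7^{n}}{5}.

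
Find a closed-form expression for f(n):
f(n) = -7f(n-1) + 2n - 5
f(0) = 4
First-order linear with linear forcing.
Homogeneous solution: f_h(n) = A·(-7)^n.
Try particular f_p(n) = pn + q. Substituting:
  pn + q = -7(p(n-1) + q) + 2n - 5.
Matching the n-coefficient: p = -7p + 2 ⇒ p = \frac{1}{4}.
Matching constants: q = 7p - 7q - 5 ⇒ q = - \frac{13}{32}.
General: f(n) = A·(-7)^n + \frac{n}{4} - \frac{13}{32}.
Apply f(0) = 4: A - \frac{13}{32} = 4 ⇒ A = \frac{141}{32}.
So f(n) = \frac{141 \left(-7\right)^{n}}{32} + \frac{n}{4} - \frac{13}{32}.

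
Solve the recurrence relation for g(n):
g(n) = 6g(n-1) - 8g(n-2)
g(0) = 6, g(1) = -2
Characteristic equation: x² - 6x + 8 = 0, which factors as (x - (4))(x - (2)) = 0.
Roots r₁ = 4, r₂ = 2 (distinct).
General solution: g(n) = A·(4)^n + B·(2)^n.
From g(0) = 6: A + B = 6.
From g(1) = -2: 4A + 2B = -2.
Solving: A = -7, B = 13.
So g(n) = 13 \cdot 2^{n} - 7 \cdot 4^{n}.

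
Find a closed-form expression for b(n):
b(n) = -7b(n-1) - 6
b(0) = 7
First-order linear non-homogeneous.
Homogeneous solution: b_h(n) = A·(-7)^n.
Try constant particular solution b_p = K: K = -7K - 6 ⇒ K = - \frac{3}{4}.
General: b(n) = A·(-7)^n - \frac{3}{4}.
Apply b(0) = 7: A - \frac{3}{4} = 7 ⇒ A = \frac{31}{4}.
So b(n) = \frac{31 \left(-7\right)^{n}}{4} - \frac{3}{4}.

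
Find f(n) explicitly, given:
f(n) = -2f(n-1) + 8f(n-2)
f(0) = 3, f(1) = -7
Characteristic equation: x² + 2x - 8 = 0, which factors as (x - (2))(x - (-4)) = 0.
Roots r₁ = 2, r₂ = -4 (distinct).
General solution: f(n) = A·(2)^n + B·(-4)^n.
From f(0) = 3: A + B = 3.
From f(1) = -7: 2A - 4B = -7.
Solving: A = \frac{5}{6}, B = \frac{13}{6}.
So f(n) = \frac{13 \left(-4\right)^{n}}{6} + \frac{5 \cdot 2^{n}}{6}.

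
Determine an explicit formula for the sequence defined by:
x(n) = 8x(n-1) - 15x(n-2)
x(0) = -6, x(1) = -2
Characteristic equation: x² - 8x + 15 = 0, which factors as (x - (3))(x - (5)) = 0.
Roots r₁ = 3, r₂ = 5 (distinct).
General solution: x(n) = A·(3)^n + B·(5)^n.
From x(0) = -6: A + B = -6.
From x(1) = -2: 3A + 5B = -2.
Solving: A = -14, B = 8.
So x(n) = - 14 \cdot 3^{n} + 8 \cdot 5^{n}.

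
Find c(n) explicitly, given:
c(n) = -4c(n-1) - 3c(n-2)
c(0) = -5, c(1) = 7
Characteristic equation: x² + 4x + 3 = 0, which factors as (x - (-3))(x - (-1)) = 0.
Roots r₁ = -3, r₂ = -1 (distinct).
General solution: c(n) = A·(-3)^n + B·(-1)^n.
From c(0) = -5: A + B = -5.
From c(1) = 7: -3A - B = 7.
Solving: A = -1, B = -4.
So c(n) = - 4 \left(-1\right)^{n} - \left(-3\right)^{n}.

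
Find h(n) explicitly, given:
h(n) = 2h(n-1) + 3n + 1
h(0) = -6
First-order linear with linear forcing.
Homogeneous solution: h_h(n) = A·(2)^n.
Try particular h_p(n) = pn + q. Substituting:
  pn + q = 2(p(n-1) + q) + 3n + 1.
Matching the n-coefficient: p = 2p + 3 ⇒ p = -3.
Matching constants: q = -2p + 2q + 1 ⇒ q = -7.
General: h(n) = A·(2)^n - 3 n - 7.
Apply h(0) = -6: A - 7 = -6 ⇒ A = 1.
So h(n) = 2^{n} - 3 n - 7.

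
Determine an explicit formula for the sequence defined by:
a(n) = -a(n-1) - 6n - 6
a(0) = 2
First-order linear with linear forcing.
Homogeneous solution: a_h(n) = A·(-1)^n.
Try particular a_p(n) = pn + q. Substituting:
  pn + q = -(p(n-1) + q) - 6n - 6.
Matching the n-coefficient: p = -p - 6 ⇒ p = -3.
Matching constants: q = p - q - 6 ⇒ q = - \frac{9}{2}.
General: a(n) = A·(-1)^n - 3 n - \frac{9}{2}.
Apply a(0) = 2: A - \frac{9}{2} = 2 ⇒ A = \frac{13}{2}.
So a(n) = \frac{13 \left(-1\right)^{n}}{2} - 3 n - \frac{9}{2}.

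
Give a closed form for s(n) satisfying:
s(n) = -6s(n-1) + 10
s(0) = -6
First-order linear non-homogeneous.
Homogeneous solution: s_h(n) = A·(-6)^n.
Try constant particular solution s_p = K: K = -6K + 10 ⇒ K = \frac{10}{7}.
General: s(n) = A·(-6)^n + \frac{10}{7}.
Apply s(0) = -6: A + \frac{10}{7} = -6 ⇒ A = - \frac{52}{7}.
So s(n) = \frac{10}{7} - \frac{52 \left(-6\right)^{n}}{7}.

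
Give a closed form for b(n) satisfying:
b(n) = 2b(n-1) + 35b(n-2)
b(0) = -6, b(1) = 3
Characteristic equation: x² - 2x - 35 = 0, which factors as (x - (-5))(x - (7)) = 0.
Roots r₁ = -5, r₂ = 7 (distinct).
General solution: b(n) = A·(-5)^n + B·(7)^n.
From b(0) = -6: A + B = -6.
From b(1) = 3: -5A + 7B = 3.
Solving: A = - \frac{15}{4}, B = - \frac{9}{4}.
So b(n) = - \frac{15 \left(-5\right)^{n}}{4} - \frac{9 \cdot 7^{n}}{4}.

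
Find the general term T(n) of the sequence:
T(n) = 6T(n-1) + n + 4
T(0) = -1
First-order linear with linear forcing.
Homogeneous solution: T_h(n) = A·(6)^n.
Try particular T_p(n) = pn + q. Substituting:
  pn + q = 6(p(n-1) + q) + n + 4.
Matching the n-coefficient: p = 6p + 1 ⇒ p = - \frac{1}{5}.
Matching constants: q = -6p + 6q + 4 ⇒ q = - \frac{26}{25}.
General: T(n) = A·(6)^n - \frac{n}{5} - \frac{26}{25}.
Apply T(0) = -1: A - \frac{26}{25} = -1 ⇒ A = \frac{1}{25}.
So T(n) = \frac{6^{n}}{25} - \frac{n}{5} - \frac{26}{25}.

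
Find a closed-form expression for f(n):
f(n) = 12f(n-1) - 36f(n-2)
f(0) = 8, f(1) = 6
Characteristic equation: x² - 12x + 36 = 0, which is (x - (6))².
Repeated root r = 6.
General solution: f(n) = (A + Bn)·(6)^n.
From f(0) = 8: A = 8.
From f(1) = 6: (A + B)·(6) = 6 ⇒ B = -7.
So f(n) = \left(8 - 7 n\right) \cdot (6)^n.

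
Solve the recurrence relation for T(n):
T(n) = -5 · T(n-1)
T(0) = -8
Pure geometric recurrence with ratio -5.
By induction T(n) = T(0) · (-5)^n = - 8 \left(-5\right)^{n}.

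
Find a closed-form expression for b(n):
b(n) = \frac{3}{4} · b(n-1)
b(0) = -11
Pure geometric recurrence with ratio \frac{3}{4}.
By induction b(n) = b(0) · (\frac{3}{4})^n = - 11 \left(\frac{3}{4}\right)^{n}.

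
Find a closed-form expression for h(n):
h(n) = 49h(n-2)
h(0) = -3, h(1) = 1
Characteristic equation: x² - 49 = 0, which factors as (x - (-7))(x - (7)) = 0.
Roots r₁ = -7, r₂ = 7 (distinct).
General solution: h(n) = A·(-7)^n + B·(7)^n.
From h(0) = -3: A + B = -3.
From h(1) = 1: -7A + 7B = 1.
Solving: A = - \frac{11}{7}, B = - \frac{10}{7}.
So h(n) = - \frac{11 \left(-7\right)^{n}}{7} - \frac{10 \cdot 7^{n}}{7}.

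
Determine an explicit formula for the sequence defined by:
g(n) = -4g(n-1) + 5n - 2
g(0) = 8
First-order linear with linear forcing.
Homogeneous solution: g_h(n) = A·(-4)^n.
Try particular g_p(n) = pn + q. Substituting:
  pn + q = -4(p(n-1) + q) + 5n - 2.
Matching the n-coefficient: p = -4p + 5 ⇒ p = 1.
Matching constants: q = 4p - 4q - 2 ⇒ q = \frac{2}{5}.
General: g(n) = A·(-4)^n + n + \frac{2}{5}.
Apply g(0) = 8: A + \frac{2}{5} = 8 ⇒ A = \frac{38}{5}.
So g(n) = \frac{38 \left(-4\right)^{n}}{5} + n + \frac{2}{5}.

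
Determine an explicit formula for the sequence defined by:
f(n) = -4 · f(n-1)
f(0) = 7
Pure geometric recurrence with ratio -4.
By induction f(n) = f(0) · (-4)^n = 7 \left(-4\right)^{n}.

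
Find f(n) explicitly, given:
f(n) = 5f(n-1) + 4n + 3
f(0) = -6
First-order linear with linear forcing.
Homogeneous solution: f_h(n) = A·(5)^n.
Try particular f_p(n) = pn + q. Substituting:
  pn + q = 5(p(n-1) + q) + 4n + 3.
Matching the n-coefficient: p = 5p + 4 ⇒ p = -1.
Matching constants: q = -5p + 5q + 3 ⇒ q = -2.
General: f(n) = A·(5)^n - n - 2.
Apply f(0) = -6: A - 2 = -6 ⇒ A = -4.
So f(n) = - 4 \cdot 5^{n} - n - 2.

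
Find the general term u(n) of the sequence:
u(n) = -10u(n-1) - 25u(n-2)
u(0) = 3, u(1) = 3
Characteristic equation: x² + 10x + 25 = 0, which is (x - (-5))².
Repeated root r = -5.
General solution: u(n) = (A + Bn)·(-5)^n.
From u(0) = 3: A = 3.
From u(1) = 3: (A + B)·(-5) = 3 ⇒ B = - \frac{18}{5}.
So u(n) = \left(3 - \frac{18 n}{5}\right) \cdot (-5)^n.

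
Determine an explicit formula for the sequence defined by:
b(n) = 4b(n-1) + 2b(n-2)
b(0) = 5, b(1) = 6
Characteristic equation: x² - 4x - 2 = 0.
Discriminant Δ = (4)² + 4·(2) = 24.
Roots r₁,₂ = (4 ± √24)/2, so r₁ = 2 + \sqrt{6}, r₂ = 2 - \sqrt{6}.
General solution: b(n) = A·r₁^n + B·r₂^n.
From the initial conditions, A + B = 5 and r₁A + r₂B = 6.
Since r₁ - r₂ = √24: A = (6 - (5)r₂)/√24 = \frac{5}{2} - \frac{\sqrt{6}}{3}, and B = 5 - A = \frac{\sqrt{6}}{3} + \frac{5}{2}.
So b(n) = \left(\frac{5}{2} - \frac{\sqrt{6}}{3}\right)\left(2 + \sqrt{6}\right)^n + \left(\frac{\sqrt{6}}{3} + \frac{5}{2}\right)\left(2 - \sqrt{6}\right)^n.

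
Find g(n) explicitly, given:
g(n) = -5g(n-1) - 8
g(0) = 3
First-order linear non-homogeneous.
Homogeneous solution: g_h(n) = A·(-5)^n.
Try constant particular solution g_p = K: K = -5K - 8 ⇒ K = - \frac{4}{3}.
General: g(n) = A·(-5)^n - \frac{4}{3}.
Apply g(0) = 3: A - \frac{4}{3} = 3 ⇒ A = \frac{13}{3}.
So g(n) = \frac{13 \left(-5\right)^{n}}{3} - \frac{4}{3}.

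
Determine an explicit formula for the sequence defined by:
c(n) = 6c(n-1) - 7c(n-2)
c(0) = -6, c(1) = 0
Characteristic equation: x² - 6x + 7 = 0.
Discriminant Δ = (6)² + 4·(-7) = 8.
Roots r₁,₂ = (6 ± √8)/2, so r₁ = \sqrt{2} + 3, r₂ = 3 - \sqrt{2}.
General solution: c(n) = A·r₁^n + B·r₂^n.
From the initial conditions, A + B = -6 and r₁A + r₂B = 0.
Since r₁ - r₂ = √8: A = (0 - (-6)r₂)/√8 = -3 + \frac{9 \sqrt{2}}{2}, and B = -6 - A = - \frac{9 \sqrt{2}}{2} - 3.
So c(n) = \left(-3 + \frac{9 \sqrt{2}}{2}\right)\left(\sqrt{2} + 3\right)^n + \left(- \frac{9 \sqrt{2}}{2} - 3\right)\left(3 - \sqrt{2}\right)^n.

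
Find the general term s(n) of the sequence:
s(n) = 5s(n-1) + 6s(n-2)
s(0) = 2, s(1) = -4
Characteristic equation: x² - 5x - 6 = 0, which factors as (x - (-1))(x - (6)) = 0.
Roots r₁ = -1, r₂ = 6 (distinct).
General solution: s(n) = A·(-1)^n + B·(6)^n.
From s(0) = 2: A + B = 2.
From s(1) = -4: -A + 6B = -4.
Solving: A = \frac{16}{7}, B = - \frac{2}{7}.
So s(n) = \frac{16 \left(-1\right)^{n}}{7} - \frac{2 \cdot 6^{n}}{7}.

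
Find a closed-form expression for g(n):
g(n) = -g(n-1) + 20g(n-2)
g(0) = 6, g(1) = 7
Characteristic equation: x² + x - 20 = 0, which factors as (x - (-5))(x - (4)) = 0.
Roots r₁ = -5, r₂ = 4 (distinct).
General solution: g(n) = A·(-5)^n + B·(4)^n.
From g(0) = 6: A + B = 6.
From g(1) = 7: -5A + 4B = 7.
Solving: A = \frac{17}{9}, B = \frac{37}{9}.
So g(n) = \frac{17 \left(-5\right)^{n}}{9} + \frac{37 \cdot 4^{n}}{9}.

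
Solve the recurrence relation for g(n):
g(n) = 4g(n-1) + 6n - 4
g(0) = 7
First-order linear with linear forcing.
Homogeneous solution: g_h(n) = A·(4)^n.
Try particular g_p(n) = pn + q. Substituting:
  pn + q = 4(p(n-1) + q) + 6n - 4.
Matching the n-coefficient: p = 4p + 6 ⇒ p = -2.
Matching constants: q = -4p + 4q - 4 ⇒ q = - \frac{4}{3}.
General: g(n) = A·(4)^n - 2 n - \frac{4}{3}.
Apply g(0) = 7: A - \frac{4}{3} = 7 ⇒ A = \frac{25}{3}.
So g(n) = \frac{25 \cdot 4^{n}}{3} - 2 n - \frac{4}{3}.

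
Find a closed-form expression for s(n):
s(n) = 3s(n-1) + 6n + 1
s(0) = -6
First-order linear with linear forcing.
Homogeneous solution: s_h(n) = A·(3)^n.
Try particular s_p(n) = pn + q. Substituting:
  pn + q = 3(p(n-1) + q) + 6n + 1.
Matching the n-coefficient: p = 3p + 6 ⇒ p = -3.
Matching constants: q = -3p + 3q + 1 ⇒ q = -5.
General: s(n) = A·(3)^n - 3 n - 5.
Apply s(0) = -6: A - 5 = -6 ⇒ A = -1.
So s(n) = - 3^{n} - 3 n - 5.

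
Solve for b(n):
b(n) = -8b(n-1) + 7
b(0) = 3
First-order linear non-homogeneous.
Homogeneous solution: b_h(n) = A·(-8)^n.
Try constant particular solution b_p = K: K = -8K + 7 ⇒ K = \frac{7}{9}.
General: b(n) = A·(-8)^n + \frac{7}{9}.
Apply b(0) = 3: A + \frac{7}{9} = 3 ⇒ A = \frac{20}{9}.
So b(n) = \frac{20 \left(-8\right)^{n}}{9} + \frac{7}{9}.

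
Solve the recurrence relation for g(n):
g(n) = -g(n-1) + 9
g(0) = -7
First-order linear non-homogeneous.
Homogeneous solution: g_h(n) = A·(-1)^n.
Try constant particular solution g_p = K: K = -K + 9 ⇒ K = \frac{9}{2}.
General: g(n) = A·(-1)^n + \frac{9}{2}.
Apply g(0) = -7: A + \frac{9}{2} = -7 ⇒ A = - \frac{23}{2}.
So g(n) = \frac{9}{2} - \frac{23 \left(-1\right)^{n}}{2}.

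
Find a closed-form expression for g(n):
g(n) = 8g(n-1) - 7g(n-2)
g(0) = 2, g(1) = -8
Characteristic equation: x² - 8x + 7 = 0, which factors as (x - (1))(x - (7)) = 0.
Roots r₁ = 1, r₂ = 7 (distinct).
General solution: g(n) = A·(1)^n + B·(7)^n.
From g(0) = 2: A + B = 2.
From g(1) = -8: A + 7B = -8.
Solving: A = \frac{11}{3}, B = - \frac{5}{3}.
So g(n) = \frac{11}{3} - \frac{5 \cdot 7^{n}}{3}.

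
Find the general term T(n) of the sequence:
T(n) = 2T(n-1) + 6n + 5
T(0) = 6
First-order linear with linear forcing.
Homogeneous solution: T_h(n) = A·(2)^n.
Try particular T_p(n) = pn + q. Substituting:
  pn + q = 2(p(n-1) + q) + 6n + 5.
Matching the n-coefficient: p = 2p + 6 ⇒ p = -6.
Matching constants: q = -2p + 2q + 5 ⇒ q = -17.
General: T(n) = A·(2)^n - 6 n - 17.
Apply T(0) = 6: A - 17 = 6 ⇒ A = 23.
So T(n) = 23 \cdot 2^{n} - 6 n - 17.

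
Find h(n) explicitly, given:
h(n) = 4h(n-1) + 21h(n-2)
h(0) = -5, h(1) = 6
Characteristic equation: x² - 4x - 21 = 0, which factors as (x - (7))(x - (-3)) = 0.
Roots r₁ = 7, r₂ = -3 (distinct).
General solution: h(n) = A·(7)^n + B·(-3)^n.
From h(0) = -5: A + B = -5.
From h(1) = 6: 7A - 3B = 6.
Solving: A = - \frac{9}{10}, B = - \frac{41}{10}.
So h(n) = - \frac{41 \left(-3\right)^{n}}{10} - \frac{9 \cdot 7^{n}}{10}.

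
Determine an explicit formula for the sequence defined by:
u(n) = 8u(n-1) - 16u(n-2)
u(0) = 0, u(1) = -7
Characteristic equation: x² - 8x + 16 = 0, which is (x - (4))².
Repeated root r = 4.
General solution: u(n) = (A + Bn)·(4)^n.
From u(0) = 0: A = 0.
From u(1) = -7: (A + B)·(4) = -7 ⇒ B = - \frac{7}{4}.
So u(n) = \left(- \frac{7 n}{4}\right) \cdot (4)^n.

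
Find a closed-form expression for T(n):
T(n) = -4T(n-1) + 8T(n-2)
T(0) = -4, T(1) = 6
Characteristic equation: x² + 4x - 8 = 0.
Discriminant Δ = (-4)² + 4·(8) = 48.
Roots r₁,₂ = (-4 ± √48)/2, so r₁ = -2 + 2 \sqrt{3}, r₂ = - 2 \sqrt{3} - 2.
General solution: T(n) = A·r₁^n + B·r₂^n.
From the initial conditions, A + B = -4 and r₁A + r₂B = 6.
Since r₁ - r₂ = √48: A = (6 - (-4)r₂)/√48 = -2 - \frac{\sqrt{3}}{6}, and B = -4 - A = -2 + \frac{\sqrt{3}}{6}.
So T(n) = \left(-2 - \frac{\sqrt{3}}{6}\right)\left(-2 + 2 \sqrt{3}\right)^n + \left(-2 + \frac{\sqrt{3}}{6}\right)\left(- 2 \sqrt{3} - 2\right)^n.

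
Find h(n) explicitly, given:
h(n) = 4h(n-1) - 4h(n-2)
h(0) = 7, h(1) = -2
Characteristic equation: x² - 4x + 4 = 0, which is (x - (2))².
Repeated root r = 2.
General solution: h(n) = (A + Bn)·(2)^n.
From h(0) = 7: A = 7.
From h(1) = -2: (A + B)·(2) = -2 ⇒ B = -8.
So h(n) = \left(7 - 8 n\right) \cdot (2)^n.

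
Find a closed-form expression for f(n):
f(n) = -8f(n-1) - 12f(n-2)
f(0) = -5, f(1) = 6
Characteristic equation: x² + 8x + 12 = 0, which factors as (x - (-6))(x - (-2)) = 0.
Roots r₁ = -6, r₂ = -2 (distinct).
General solution: f(n) = A·(-6)^n + B·(-2)^n.
From f(0) = -5: A + B = -5.
From f(1) = 6: -6A - 2B = 6.
Solving: A = 1, B = -6.
So f(n) = - 6 \left(-2\right)^{n} + \left(-6\right)^{n}.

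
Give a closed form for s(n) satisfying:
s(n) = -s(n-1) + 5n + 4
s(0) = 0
First-order linear with linear forcing.
Homogeneous solution: s_h(n) = A·(-1)^n.
Try particular s_p(n) = pn + q. Substituting:
  pn + q = -(p(n-1) + q) + 5n + 4.
Matching the n-coefficient: p = -p + 5 ⇒ p = \frac{5}{2}.
Matching constants: q = p - q + 4 ⇒ q = \frac{13}{4}.
General: s(n) = A·(-1)^n + \frac{5 n}{2} + \frac{13}{4}.
Apply s(0) = 0: A + \frac{13}{4} = 0 ⇒ A = - \frac{13}{4}.
So s(n) = - \frac{13 \left(-1\right)^{n}}{4} + \frac{5 n}{2} + \frac{13}{4}.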